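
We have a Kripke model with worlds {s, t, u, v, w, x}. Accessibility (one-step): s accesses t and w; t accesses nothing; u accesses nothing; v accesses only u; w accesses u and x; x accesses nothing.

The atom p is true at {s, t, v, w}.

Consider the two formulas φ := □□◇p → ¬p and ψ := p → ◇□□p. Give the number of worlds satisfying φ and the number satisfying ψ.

For □□◇p → ¬p:
s: □□◇p is F, ¬p is F. ✓
t: □□◇p is T, ¬p is F. ✗
u: □□◇p is T, ¬p is T. ✓
v: □□◇p is T, ¬p is F. ✗
w: □□◇p is T, ¬p is F. ✗
x: □□◇p is T, ¬p is T. ✓
— 3 worlds.
For p → ◇□□p:
s: p is T, ◇□□p is T. ✓
t: p is T, ◇□□p is F. ✗
u: p is F, ◇□□p is F. ✓
v: p is T, ◇□□p is T. ✓
w: p is T, ◇□□p is T. ✓
x: p is F, ◇□□p is F. ✓
— 5 worlds.

3 and 5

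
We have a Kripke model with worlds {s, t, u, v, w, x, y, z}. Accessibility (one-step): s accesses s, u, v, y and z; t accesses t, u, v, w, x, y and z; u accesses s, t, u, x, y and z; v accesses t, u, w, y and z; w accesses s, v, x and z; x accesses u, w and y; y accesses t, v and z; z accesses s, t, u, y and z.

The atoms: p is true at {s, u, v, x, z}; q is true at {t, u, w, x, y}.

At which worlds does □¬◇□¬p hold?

s: successors {s, u, v, y, z}; ¬◇□¬p there: s:T, u:T, v:T, y:T, z:T. ✓
t: successors {t, u, v, w, x, y, z}; ¬◇□¬p there: t:T, u:T, v:T, w:T, x:T, y:T, z:T. ✓
u: successors {s, t, u, x, y, z}; ¬◇□¬p there: s:T, t:T, u:T, x:T, y:T, z:T. ✓
v: successors {t, u, w, y, z}; ¬◇□¬p there: t:T, u:T, w:T, y:T, z:T. ✓
w: successors {s, v, x, z}; ¬◇□¬p there: s:T, v:T, x:T, z:T. ✓
x: successors {u, w, y}; ¬◇□¬p there: u:T, w:T, y:T. ✓
y: successors {t, v, z}; ¬◇□¬p there: t:T, v:T, z:T. ✓
z: successors {s, t, u, y, z}; ¬◇□¬p there: s:T, t:T, u:T, y:T, z:T. ✓

{s, t, u, v, w, x, y, z}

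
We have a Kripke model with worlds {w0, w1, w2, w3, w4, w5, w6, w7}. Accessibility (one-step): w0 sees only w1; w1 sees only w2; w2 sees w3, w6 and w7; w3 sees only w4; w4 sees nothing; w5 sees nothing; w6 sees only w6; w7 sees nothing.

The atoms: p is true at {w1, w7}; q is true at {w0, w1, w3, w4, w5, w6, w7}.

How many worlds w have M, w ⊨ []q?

w0: successors {w1}; q there: w1:T. ✓
w1: successors {w2}; q there: w2:F. ✗
w2: successors {w3, w6, w7}; q there: w3:T, w6:T, w7:T. ✓
w3: successors {w4}; q there: w4:T. ✓
w4: no successors, so []q holds vacuously. ✓
w5: no successors, so []q holds vacuously. ✓
w6: successors {w6}; q there: w6:T. ✓
w7: no successors, so []q holds vacuously. ✓
Satisfying worlds: {w0, w2, w3, w4, w5, w6, w7}.

7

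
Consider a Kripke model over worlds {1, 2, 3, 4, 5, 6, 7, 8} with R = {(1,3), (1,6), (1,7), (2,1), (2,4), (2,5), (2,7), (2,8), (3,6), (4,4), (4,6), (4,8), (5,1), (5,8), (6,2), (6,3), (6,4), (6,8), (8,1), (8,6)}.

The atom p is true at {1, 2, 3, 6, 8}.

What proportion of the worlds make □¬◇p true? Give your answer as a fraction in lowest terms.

1/8

1: successors {3, 6, 7}; ¬◇p there: 3:F, 6:F, 7:T. ✗
2: successors {1, 4, 5, 7, 8}; ¬◇p there: 1:F, 4:F, 5:F, 7:T, 8:F. ✗
3: successors {6}; ¬◇p there: 6:F. ✗
4: successors {4, 6, 8}; ¬◇p there: 4:F, 6:F, 8:F. ✗
5: successors {1, 8}; ¬◇p there: 1:F, 8:F. ✗
6: successors {2, 3, 4, 8}; ¬◇p there: 2:F, 3:F, 4:F, 8:F. ✗
7: no successors, so □¬◇p holds vacuously. ✓
8: successors {1, 6}; ¬◇p there: 1:F, 6:F. ✗
That's 1 of 8 worlds, so 1/8.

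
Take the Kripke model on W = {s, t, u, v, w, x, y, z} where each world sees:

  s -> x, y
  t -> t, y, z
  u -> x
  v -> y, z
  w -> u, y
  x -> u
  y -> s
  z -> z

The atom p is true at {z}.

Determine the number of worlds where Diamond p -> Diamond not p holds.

7

s: Diamond p is F, Diamond not p is T. ✓
t: Diamond p is T, Diamond not p is T. ✓
u: Diamond p is F, Diamond not p is T. ✓
v: Diamond p is T, Diamond not p is T. ✓
w: Diamond p is F, Diamond not p is T. ✓
x: Diamond p is F, Diamond not p is T. ✓
y: Diamond p is F, Diamond not p is T. ✓
z: Diamond p is T, Diamond not p is F. ✗
Satisfying worlds: {s, t, u, v, w, x, y}.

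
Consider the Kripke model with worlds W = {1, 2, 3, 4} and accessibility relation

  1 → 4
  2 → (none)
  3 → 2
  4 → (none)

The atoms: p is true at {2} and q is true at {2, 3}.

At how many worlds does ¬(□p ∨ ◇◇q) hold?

1: □p ∨ ◇◇q is F. ✓
2: □p ∨ ◇◇q is T. ✗
3: □p ∨ ◇◇q is T. ✗
4: □p ∨ ◇◇q is T. ✗
Satisfying worlds: {1}.

1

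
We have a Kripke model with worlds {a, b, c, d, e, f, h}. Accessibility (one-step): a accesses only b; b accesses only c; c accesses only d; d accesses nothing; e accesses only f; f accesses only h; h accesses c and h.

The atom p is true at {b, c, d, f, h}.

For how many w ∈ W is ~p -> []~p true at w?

a: ~p is T, []~p is F. ✗
b: ~p is F, []~p is F. ✓
c: ~p is F, []~p is F. ✓
d: ~p is F, []~p is T. ✓
e: ~p is T, []~p is F. ✗
f: ~p is F, []~p is F. ✓
h: ~p is F, []~p is F. ✓
Satisfying worlds: {b, c, d, f, h}.

5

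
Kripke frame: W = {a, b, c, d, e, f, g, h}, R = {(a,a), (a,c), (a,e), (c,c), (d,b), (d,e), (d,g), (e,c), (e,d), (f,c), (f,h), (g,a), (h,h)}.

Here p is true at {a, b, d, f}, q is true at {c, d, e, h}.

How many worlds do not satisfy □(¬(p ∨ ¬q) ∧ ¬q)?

7

a: successors {a, c, e}; ¬(p ∨ ¬q) ∧ ¬q there: a:F, c:F, e:F. ✗
b: no successors, so □(¬(p ∨ ¬q) ∧ ¬q) holds vacuously. ✓
c: successors {c}; ¬(p ∨ ¬q) ∧ ¬q there: c:F. ✗
d: successors {b, e, g}; ¬(p ∨ ¬q) ∧ ¬q there: b:F, e:F, g:F. ✗
e: successors {c, d}; ¬(p ∨ ¬q) ∧ ¬q there: c:F, d:F. ✗
f: successors {c, h}; ¬(p ∨ ¬q) ∧ ¬q there: c:F, h:F. ✗
g: successors {a}; ¬(p ∨ ¬q) ∧ ¬q there: a:F. ✗
h: successors {h}; ¬(p ∨ ¬q) ∧ ¬q there: h:F. ✗
Satisfying worlds: {b}.
So □(¬(p ∨ ¬q) ∧ ¬q) fails at the other 7 worlds.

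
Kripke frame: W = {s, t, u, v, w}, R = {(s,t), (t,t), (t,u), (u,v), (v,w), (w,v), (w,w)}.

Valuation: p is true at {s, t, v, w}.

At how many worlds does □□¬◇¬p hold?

s: successors {t}; □¬◇¬p there: t:F. ✗
t: successors {t, u}; □¬◇¬p there: t:F, u:T. ✗
u: successors {v}; □¬◇¬p there: v:T. ✓
v: successors {w}; □¬◇¬p there: w:T. ✓
w: successors {v, w}; □¬◇¬p there: v:T, w:T. ✓
Satisfying worlds: {u, v, w}.

3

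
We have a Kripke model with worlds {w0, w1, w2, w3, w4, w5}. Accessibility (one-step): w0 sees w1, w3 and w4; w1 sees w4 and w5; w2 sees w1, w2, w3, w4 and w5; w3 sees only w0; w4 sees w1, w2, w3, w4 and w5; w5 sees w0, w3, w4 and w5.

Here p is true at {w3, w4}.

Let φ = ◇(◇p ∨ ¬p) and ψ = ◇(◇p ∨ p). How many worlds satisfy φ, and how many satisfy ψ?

6 and 6

For ◇(◇p ∨ ¬p):
w0: successors {w1, w3, w4}; ◇p ∨ ¬p there: w1:T, w3:F, w4:T. ✓
w1: successors {w4, w5}; ◇p ∨ ¬p there: w4:T, w5:T. ✓
w2: successors {w1, w2, w3, w4, w5}; ◇p ∨ ¬p there: w1:T, w2:T, w3:F, w4:T, w5:T. ✓
w3: successors {w0}; ◇p ∨ ¬p there: w0:T. ✓
w4: successors {w1, w2, w3, w4, w5}; ◇p ∨ ¬p there: w1:T, w2:T, w3:F, w4:T, w5:T. ✓
w5: successors {w0, w3, w4, w5}; ◇p ∨ ¬p there: w0:T, w3:F, w4:T, w5:T. ✓
— 6 worlds.
For ◇(◇p ∨ p):
w0: successors {w1, w3, w4}; ◇p ∨ p there: w1:T, w3:T, w4:T. ✓
w1: successors {w4, w5}; ◇p ∨ p there: w4:T, w5:T. ✓
w2: successors {w1, w2, w3, w4, w5}; ◇p ∨ p there: w1:T, w2:T, w3:T, w4:T, w5:T. ✓
w3: successors {w0}; ◇p ∨ p there: w0:T. ✓
w4: successors {w1, w2, w3, w4, w5}; ◇p ∨ p there: w1:T, w2:T, w3:T, w4:T, w5:T. ✓
w5: successors {w0, w3, w4, w5}; ◇p ∨ p there: w0:T, w3:T, w4:T, w5:T. ✓
— 6 worlds.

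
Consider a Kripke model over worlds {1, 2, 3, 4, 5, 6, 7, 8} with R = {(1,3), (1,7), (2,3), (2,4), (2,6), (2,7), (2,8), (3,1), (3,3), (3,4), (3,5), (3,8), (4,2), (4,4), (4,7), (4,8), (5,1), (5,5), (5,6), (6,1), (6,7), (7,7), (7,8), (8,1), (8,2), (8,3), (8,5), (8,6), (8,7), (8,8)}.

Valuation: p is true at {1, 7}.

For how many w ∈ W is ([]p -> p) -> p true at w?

3

1: []p -> p is T, p is T. ✓
2: []p -> p is T, p is F. ✗
3: []p -> p is T, p is F. ✗
4: []p -> p is T, p is F. ✗
5: []p -> p is T, p is F. ✗
6: []p -> p is F, p is F. ✓
7: []p -> p is T, p is T. ✓
8: []p -> p is T, p is F. ✗
Satisfying worlds: {1, 6, 7}.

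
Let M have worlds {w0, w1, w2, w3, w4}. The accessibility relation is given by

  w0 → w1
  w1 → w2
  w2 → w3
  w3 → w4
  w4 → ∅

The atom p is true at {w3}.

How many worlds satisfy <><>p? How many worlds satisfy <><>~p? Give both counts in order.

1 and 2

For <><>p:
w0: successors {w1}; <>p there: w1:F. ✗
w1: successors {w2}; <>p there: w2:T. ✓
w2: successors {w3}; <>p there: w3:F. ✗
w3: successors {w4}; <>p there: w4:F. ✗
w4: no successors, so <><>p fails. ✗
— 1 world.
For <><>~p:
w0: successors {w1}; <>~p there: w1:T. ✓
w1: successors {w2}; <>~p there: w2:F. ✗
w2: successors {w3}; <>~p there: w3:T. ✓
w3: successors {w4}; <>~p there: w4:F. ✗
w4: no successors, so <><>~p fails. ✗
— 2 worlds.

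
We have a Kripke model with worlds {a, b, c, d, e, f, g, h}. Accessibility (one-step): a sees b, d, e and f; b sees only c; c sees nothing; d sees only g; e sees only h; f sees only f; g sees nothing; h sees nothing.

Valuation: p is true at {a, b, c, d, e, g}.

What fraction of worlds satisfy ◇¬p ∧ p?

1/4

a: ◇¬p is T, p is T. ✓
b: ◇¬p is F, p is T. ✗
c: ◇¬p is F, p is T. ✗
d: ◇¬p is F, p is T. ✗
e: ◇¬p is T, p is T. ✓
f: ◇¬p is T, p is F. ✗
g: ◇¬p is F, p is T. ✗
h: ◇¬p is F, p is F. ✗
That's 2 of 8 worlds, so 2/8 = 1/4.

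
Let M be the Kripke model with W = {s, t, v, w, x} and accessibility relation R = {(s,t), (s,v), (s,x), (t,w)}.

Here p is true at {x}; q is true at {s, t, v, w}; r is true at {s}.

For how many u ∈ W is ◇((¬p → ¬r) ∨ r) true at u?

2

s: successors {t, v, x}; (¬p → ¬r) ∨ r there: t:T, v:T, x:T. ✓
t: successors {w}; (¬p → ¬r) ∨ r there: w:T. ✓
v: no successors, so ◇((¬p → ¬r) ∨ r) fails. ✗
w: no successors, so ◇((¬p → ¬r) ∨ r) fails. ✗
x: no successors, so ◇((¬p → ¬r) ∨ r) fails. ✗
Satisfying worlds: {s, t}.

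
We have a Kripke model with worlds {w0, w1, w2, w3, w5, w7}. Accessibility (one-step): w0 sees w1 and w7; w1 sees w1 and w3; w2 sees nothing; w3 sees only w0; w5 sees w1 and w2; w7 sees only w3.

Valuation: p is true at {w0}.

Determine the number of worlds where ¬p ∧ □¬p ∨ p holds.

w0: ¬p ∧ □¬p is F, p is T. ✓
w1: ¬p ∧ □¬p is T, p is F. ✓
w2: ¬p ∧ □¬p is T, p is F. ✓
w3: ¬p ∧ □¬p is F, p is F. ✗
w5: ¬p ∧ □¬p is T, p is F. ✓
w7: ¬p ∧ □¬p is T, p is F. ✓
Satisfying worlds: {w0, w1, w2, w5, w7}.

5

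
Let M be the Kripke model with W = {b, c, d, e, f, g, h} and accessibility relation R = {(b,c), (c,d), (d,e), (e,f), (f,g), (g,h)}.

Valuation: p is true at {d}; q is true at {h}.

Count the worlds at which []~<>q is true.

b: successors {c}; ~<>q there: c:T. ✓
c: successors {d}; ~<>q there: d:T. ✓
d: successors {e}; ~<>q there: e:T. ✓
e: successors {f}; ~<>q there: f:T. ✓
f: successors {g}; ~<>q there: g:F. ✗
g: successors {h}; ~<>q there: h:T. ✓
h: no successors, so []~<>q holds vacuously. ✓
Satisfying worlds: {b, c, d, e, g, h}.

6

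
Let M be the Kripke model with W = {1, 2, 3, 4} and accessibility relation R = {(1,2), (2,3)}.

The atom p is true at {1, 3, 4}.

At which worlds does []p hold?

{2, 3, 4}

1: successors {2}; p there: 2:F. ✗
2: successors {3}; p there: 3:T. ✓
3: no successors, so []p holds vacuously. ✓
4: no successors, so []p holds vacuously. ✓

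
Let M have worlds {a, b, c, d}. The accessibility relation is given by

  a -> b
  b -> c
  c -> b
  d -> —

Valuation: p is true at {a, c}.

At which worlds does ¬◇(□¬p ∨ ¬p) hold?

{d}

a: ◇(□¬p ∨ ¬p) is T. ✗
b: ◇(□¬p ∨ ¬p) is T. ✗
c: ◇(□¬p ∨ ¬p) is T. ✗
d: ◇(□¬p ∨ ¬p) is F. ✓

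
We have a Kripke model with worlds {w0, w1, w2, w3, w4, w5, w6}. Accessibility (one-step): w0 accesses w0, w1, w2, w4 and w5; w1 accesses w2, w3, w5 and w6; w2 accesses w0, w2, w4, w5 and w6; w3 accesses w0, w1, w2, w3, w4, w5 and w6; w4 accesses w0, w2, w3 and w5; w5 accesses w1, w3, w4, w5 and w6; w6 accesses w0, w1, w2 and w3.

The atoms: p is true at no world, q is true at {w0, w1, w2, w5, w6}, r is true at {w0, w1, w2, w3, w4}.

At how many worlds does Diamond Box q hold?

w0: successors {w0, w1, w2, w4, w5}; Box q there: w0:F, w1:F, w2:F, w4:F, w5:F. ✗
w1: successors {w2, w3, w5, w6}; Box q there: w2:F, w3:F, w5:F, w6:F. ✗
w2: successors {w0, w2, w4, w5, w6}; Box q there: w0:F, w2:F, w4:F, w5:F, w6:F. ✗
w3: successors {w0, w1, w2, w3, w4, w5, w6}; Box q there: w0:F, w1:F, w2:F, w3:F, w4:F, w5:F, w6:F. ✗
w4: successors {w0, w2, w3, w5}; Box q there: w0:F, w2:F, w3:F, w5:F. ✗
w5: successors {w1, w3, w4, w5, w6}; Box q there: w1:F, w3:F, w4:F, w5:F, w6:F. ✗
w6: successors {w0, w1, w2, w3}; Box q there: w0:F, w1:F, w2:F, w3:F. ✗
Satisfying worlds: ∅.

0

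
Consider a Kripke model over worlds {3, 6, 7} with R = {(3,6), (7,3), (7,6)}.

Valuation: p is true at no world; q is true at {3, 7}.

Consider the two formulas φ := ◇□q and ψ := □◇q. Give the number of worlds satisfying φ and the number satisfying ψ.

2 and 1

For ◇□q:
3: successors {6}; □q there: 6:T. ✓
6: no successors, so ◇□q fails. ✗
7: successors {3, 6}; □q there: 3:F, 6:T. ✓
— 2 worlds.
For □◇q:
3: successors {6}; ◇q there: 6:F. ✗
6: no successors, so □◇q holds vacuously. ✓
7: successors {3, 6}; ◇q there: 3:F, 6:F. ✗
— 1 world.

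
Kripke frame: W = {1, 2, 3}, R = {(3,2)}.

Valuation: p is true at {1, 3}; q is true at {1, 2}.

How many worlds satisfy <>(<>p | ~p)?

1: no successors, so <>(<>p | ~p) fails. ✗
2: no successors, so <>(<>p | ~p) fails. ✗
3: successors {2}; <>p | ~p there: 2:T. ✓
Satisfying worlds: {3}.

1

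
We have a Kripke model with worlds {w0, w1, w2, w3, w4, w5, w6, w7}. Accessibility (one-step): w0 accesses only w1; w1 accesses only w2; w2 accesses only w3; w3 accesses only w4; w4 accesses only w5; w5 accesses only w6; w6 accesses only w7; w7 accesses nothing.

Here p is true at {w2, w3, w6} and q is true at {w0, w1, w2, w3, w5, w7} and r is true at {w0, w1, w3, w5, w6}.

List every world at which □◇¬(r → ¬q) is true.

w0: successors {w1}; ◇¬(r → ¬q) there: w1:F. ✗
w1: successors {w2}; ◇¬(r → ¬q) there: w2:T. ✓
w2: successors {w3}; ◇¬(r → ¬q) there: w3:F. ✗
w3: successors {w4}; ◇¬(r → ¬q) there: w4:T. ✓
w4: successors {w5}; ◇¬(r → ¬q) there: w5:F. ✗
w5: successors {w6}; ◇¬(r → ¬q) there: w6:F. ✗
w6: successors {w7}; ◇¬(r → ¬q) there: w7:F. ✗
w7: no successors, so □◇¬(r → ¬q) holds vacuously. ✓

{w1, w3, w7}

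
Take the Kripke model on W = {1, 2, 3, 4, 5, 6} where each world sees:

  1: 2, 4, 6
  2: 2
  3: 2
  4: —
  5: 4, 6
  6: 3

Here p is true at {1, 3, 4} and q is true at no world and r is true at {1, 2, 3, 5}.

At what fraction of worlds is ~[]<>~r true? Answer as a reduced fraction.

5/6

1: []<>~r is F. ✓
2: []<>~r is F. ✓
3: []<>~r is F. ✓
4: []<>~r is T. ✗
5: []<>~r is F. ✓
6: []<>~r is F. ✓
That's 5 of 6 worlds, so 5/6.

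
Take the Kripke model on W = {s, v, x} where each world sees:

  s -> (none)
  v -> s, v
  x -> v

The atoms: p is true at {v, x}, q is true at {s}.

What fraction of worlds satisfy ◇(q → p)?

2/3

s: no successors, so ◇(q → p) fails. ✗
v: successors {s, v}; q → p there: s:F, v:T. ✓
x: successors {v}; q → p there: v:T. ✓
That's 2 of 3 worlds, so 2/3.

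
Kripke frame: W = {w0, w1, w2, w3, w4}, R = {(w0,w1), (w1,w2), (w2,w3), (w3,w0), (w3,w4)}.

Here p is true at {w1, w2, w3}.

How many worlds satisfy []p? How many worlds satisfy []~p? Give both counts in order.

4 and 2

For []p:
w0: successors {w1}; p there: w1:T. ✓
w1: successors {w2}; p there: w2:T. ✓
w2: successors {w3}; p there: w3:T. ✓
w3: successors {w0, w4}; p there: w0:F, w4:F. ✗
w4: no successors, so []p holds vacuously. ✓
— 4 worlds.
For []~p:
w0: successors {w1}; ~p there: w1:F. ✗
w1: successors {w2}; ~p there: w2:F. ✗
w2: successors {w3}; ~p there: w3:F. ✗
w3: successors {w0, w4}; ~p there: w0:T, w4:T. ✓
w4: no successors, so []~p holds vacuously. ✓
— 2 worlds.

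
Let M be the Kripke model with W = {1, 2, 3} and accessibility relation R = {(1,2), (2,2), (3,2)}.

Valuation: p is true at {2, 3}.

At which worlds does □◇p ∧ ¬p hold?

1: □◇p is T, ¬p is T. ✓
2: □◇p is T, ¬p is F. ✗
3: □◇p is T, ¬p is F. ✗

{1}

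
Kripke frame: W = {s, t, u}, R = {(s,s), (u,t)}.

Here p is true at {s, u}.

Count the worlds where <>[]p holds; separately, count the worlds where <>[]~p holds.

For <>[]p:
s: successors {s}; []p there: s:T. ✓
t: no successors, so <>[]p fails. ✗
u: successors {t}; []p there: t:T. ✓
— 2 worlds.
For <>[]~p:
s: successors {s}; []~p there: s:F. ✗
t: no successors, so <>[]~p fails. ✗
u: successors {t}; []~p there: t:T. ✓
— 1 world.

2 and 1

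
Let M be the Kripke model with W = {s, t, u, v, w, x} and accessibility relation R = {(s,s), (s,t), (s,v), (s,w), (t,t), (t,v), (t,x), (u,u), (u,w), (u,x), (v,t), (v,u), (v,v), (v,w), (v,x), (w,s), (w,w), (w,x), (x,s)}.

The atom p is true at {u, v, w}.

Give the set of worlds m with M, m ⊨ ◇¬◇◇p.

s: successors {s, t, v, w}; ¬◇◇p there: s:F, t:F, v:F, w:F. ✗
t: successors {t, v, x}; ¬◇◇p there: t:F, v:F, x:F. ✗
u: successors {u, w, x}; ¬◇◇p there: u:F, w:F, x:F. ✗
v: successors {t, u, v, w, x}; ¬◇◇p there: t:F, u:F, v:F, w:F, x:F. ✗
w: successors {s, w, x}; ¬◇◇p there: s:F, w:F, x:F. ✗
x: successors {s}; ¬◇◇p there: s:F. ✗

∅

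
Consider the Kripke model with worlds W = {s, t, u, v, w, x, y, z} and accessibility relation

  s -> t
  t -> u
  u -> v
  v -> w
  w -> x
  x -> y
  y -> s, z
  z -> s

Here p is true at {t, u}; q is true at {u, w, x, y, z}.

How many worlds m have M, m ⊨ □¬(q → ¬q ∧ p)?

4

s: successors {t}; ¬(q → ¬q ∧ p) there: t:F. ✗
t: successors {u}; ¬(q → ¬q ∧ p) there: u:T. ✓
u: successors {v}; ¬(q → ¬q ∧ p) there: v:F. ✗
v: successors {w}; ¬(q → ¬q ∧ p) there: w:T. ✓
w: successors {x}; ¬(q → ¬q ∧ p) there: x:T. ✓
x: successors {y}; ¬(q → ¬q ∧ p) there: y:T. ✓
y: successors {s, z}; ¬(q → ¬q ∧ p) there: s:F, z:T. ✗
z: successors {s}; ¬(q → ¬q ∧ p) there: s:F. ✗
Satisfying worlds: {t, v, w, x}.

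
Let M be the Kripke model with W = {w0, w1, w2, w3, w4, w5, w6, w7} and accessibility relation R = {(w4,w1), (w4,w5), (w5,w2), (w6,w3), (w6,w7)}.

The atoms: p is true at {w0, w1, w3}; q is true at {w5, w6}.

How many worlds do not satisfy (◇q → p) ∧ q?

w0: ◇q → p is T, q is F. ✗
w1: ◇q → p is T, q is F. ✗
w2: ◇q → p is T, q is F. ✗
w3: ◇q → p is T, q is F. ✗
w4: ◇q → p is F, q is F. ✗
w5: ◇q → p is T, q is T. ✓
w6: ◇q → p is T, q is T. ✓
w7: ◇q → p is T, q is F. ✗
Satisfying worlds: {w5, w6}.
So (◇q → p) ∧ q fails at the other 6 worlds.

6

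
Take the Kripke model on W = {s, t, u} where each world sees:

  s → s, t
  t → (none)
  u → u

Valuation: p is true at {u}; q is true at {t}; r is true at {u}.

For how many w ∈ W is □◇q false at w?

2

s: successors {s, t}; ◇q there: s:T, t:F. ✗
t: no successors, so □◇q holds vacuously. ✓
u: successors {u}; ◇q there: u:F. ✗
Satisfying worlds: {t}.
So □◇q fails at the other 2 worlds.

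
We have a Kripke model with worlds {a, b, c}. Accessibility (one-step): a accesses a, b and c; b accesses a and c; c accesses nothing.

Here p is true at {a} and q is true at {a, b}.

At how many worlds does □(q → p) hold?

2

a: successors {a, b, c}; q → p there: a:T, b:F, c:T. ✗
b: successors {a, c}; q → p there: a:T, c:T. ✓
c: no successors, so □(q → p) holds vacuously. ✓
Satisfying worlds: {b, c}.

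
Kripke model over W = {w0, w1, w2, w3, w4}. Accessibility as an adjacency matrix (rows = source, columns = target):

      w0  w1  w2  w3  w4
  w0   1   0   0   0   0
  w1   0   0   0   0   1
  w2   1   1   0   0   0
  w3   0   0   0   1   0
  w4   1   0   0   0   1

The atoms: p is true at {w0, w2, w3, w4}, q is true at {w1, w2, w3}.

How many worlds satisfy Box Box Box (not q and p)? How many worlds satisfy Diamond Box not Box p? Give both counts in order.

For Box Box Box (not q and p):
w0: successors {w0}; Box Box (not q and p) there: w0:T. ✓
w1: successors {w4}; Box Box (not q and p) there: w4:T. ✓
w2: successors {w0, w1}; Box Box (not q and p) there: w0:T, w1:T. ✓
w3: successors {w3}; Box Box (not q and p) there: w3:F. ✗
w4: successors {w0, w4}; Box Box (not q and p) there: w0:T, w4:T. ✓
— 4 worlds.
For Diamond Box not Box p:
w0: successors {w0}; Box not Box p there: w0:F. ✗
w1: successors {w4}; Box not Box p there: w4:F. ✗
w2: successors {w0, w1}; Box not Box p there: w0:F, w1:F. ✗
w3: successors {w3}; Box not Box p there: w3:F. ✗
w4: successors {w0, w4}; Box not Box p there: w0:F, w4:F. ✗
— 0 worlds.

4 and 0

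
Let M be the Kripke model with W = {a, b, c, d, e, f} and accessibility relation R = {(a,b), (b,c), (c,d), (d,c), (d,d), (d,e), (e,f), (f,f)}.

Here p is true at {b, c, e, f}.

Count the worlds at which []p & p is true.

a: []p is T, p is F. ✗
b: []p is T, p is T. ✓
c: []p is F, p is T. ✗
d: []p is F, p is F. ✗
e: []p is T, p is T. ✓
f: []p is T, p is T. ✓
Satisfying worlds: {b, e, f}.

3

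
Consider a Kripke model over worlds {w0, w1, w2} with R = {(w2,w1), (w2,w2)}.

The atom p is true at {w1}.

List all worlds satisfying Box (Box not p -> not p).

w0: no successors, so Box (Box not p -> not p) holds vacuously. ✓
w1: no successors, so Box (Box not p -> not p) holds vacuously. ✓
w2: successors {w1, w2}; Box not p -> not p there: w1:F, w2:T. ✗

{w0, w1}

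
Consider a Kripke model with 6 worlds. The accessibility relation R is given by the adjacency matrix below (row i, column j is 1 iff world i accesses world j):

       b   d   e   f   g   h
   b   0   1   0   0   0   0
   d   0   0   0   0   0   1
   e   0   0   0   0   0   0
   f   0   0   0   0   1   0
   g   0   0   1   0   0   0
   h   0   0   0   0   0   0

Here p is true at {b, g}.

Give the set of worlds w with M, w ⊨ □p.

b: successors {d}; p there: d:F. ✗
d: successors {h}; p there: h:F. ✗
e: no successors, so □p holds vacuously. ✓
f: successors {g}; p there: g:T. ✓
g: successors {e}; p there: e:F. ✗
h: no successors, so □p holds vacuously. ✓

{e, f, h}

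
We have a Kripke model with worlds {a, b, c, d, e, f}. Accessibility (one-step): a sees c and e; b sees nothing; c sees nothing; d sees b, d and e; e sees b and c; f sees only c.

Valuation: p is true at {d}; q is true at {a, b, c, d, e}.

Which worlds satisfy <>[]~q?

{a, d, e, f}

a: successors {c, e}; []~q there: c:T, e:F. ✓
b: no successors, so <>[]~q fails. ✗
c: no successors, so <>[]~q fails. ✗
d: successors {b, d, e}; []~q there: b:T, d:F, e:F. ✓
e: successors {b, c}; []~q there: b:T, c:T. ✓
f: successors {c}; []~q there: c:T. ✓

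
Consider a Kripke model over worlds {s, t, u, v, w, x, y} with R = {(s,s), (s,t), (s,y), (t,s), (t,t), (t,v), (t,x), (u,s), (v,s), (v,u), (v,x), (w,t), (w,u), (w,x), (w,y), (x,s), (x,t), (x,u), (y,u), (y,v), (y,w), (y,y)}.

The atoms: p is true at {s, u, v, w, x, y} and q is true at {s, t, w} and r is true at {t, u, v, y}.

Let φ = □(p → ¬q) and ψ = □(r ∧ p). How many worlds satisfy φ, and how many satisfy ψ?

For □(p → ¬q):
s: successors {s, t, y}; p → ¬q there: s:F, t:T, y:T. ✗
t: successors {s, t, v, x}; p → ¬q there: s:F, t:T, v:T, x:T. ✗
u: successors {s}; p → ¬q there: s:F. ✗
v: successors {s, u, x}; p → ¬q there: s:F, u:T, x:T. ✗
w: successors {t, u, x, y}; p → ¬q there: t:T, u:T, x:T, y:T. ✓
x: successors {s, t, u}; p → ¬q there: s:F, t:T, u:T. ✗
y: successors {u, v, w, y}; p → ¬q there: u:T, v:T, w:F, y:T. ✗
— 1 world.
For □(r ∧ p):
s: successors {s, t, y}; r ∧ p there: s:F, t:F, y:T. ✗
t: successors {s, t, v, x}; r ∧ p there: s:F, t:F, v:T, x:F. ✗
u: successors {s}; r ∧ p there: s:F. ✗
v: successors {s, u, x}; r ∧ p there: s:F, u:T, x:F. ✗
w: successors {t, u, x, y}; r ∧ p there: t:F, u:T, x:F, y:T. ✗
x: successors {s, t, u}; r ∧ p there: s:F, t:F, u:T. ✗
y: successors {u, v, w, y}; r ∧ p there: u:T, v:T, w:F, y:T. ✗
— 0 worlds.

1 and 0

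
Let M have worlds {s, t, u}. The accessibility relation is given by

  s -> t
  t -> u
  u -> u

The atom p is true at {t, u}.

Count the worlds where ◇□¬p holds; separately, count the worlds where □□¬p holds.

For ◇□¬p:
s: successors {t}; □¬p there: t:F. ✗
t: successors {u}; □¬p there: u:F. ✗
u: successors {u}; □¬p there: u:F. ✗
— 0 worlds.
For □□¬p:
s: successors {t}; □¬p there: t:F. ✗
t: successors {u}; □¬p there: u:F. ✗
u: successors {u}; □¬p there: u:F. ✗
— 0 worlds.

0 and 0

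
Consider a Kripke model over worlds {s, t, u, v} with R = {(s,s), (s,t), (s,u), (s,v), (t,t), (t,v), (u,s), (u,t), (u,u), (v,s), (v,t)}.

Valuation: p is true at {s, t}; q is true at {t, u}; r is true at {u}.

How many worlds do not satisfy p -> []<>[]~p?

s: p is T, []<>[]~p is F. ✗
t: p is T, []<>[]~p is F. ✗
u: p is F, []<>[]~p is F. ✓
v: p is F, []<>[]~p is F. ✓
Satisfying worlds: {u, v}.
So p -> []<>[]~p fails at the other 2 worlds.

2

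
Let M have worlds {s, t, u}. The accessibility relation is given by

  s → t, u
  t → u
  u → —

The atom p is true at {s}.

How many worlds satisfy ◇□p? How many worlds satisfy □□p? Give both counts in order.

2 and 2

For ◇□p:
s: successors {t, u}; □p there: t:F, u:T. ✓
t: successors {u}; □p there: u:T. ✓
u: no successors, so ◇□p fails. ✗
— 2 worlds.
For □□p:
s: successors {t, u}; □p there: t:F, u:T. ✗
t: successors {u}; □p there: u:T. ✓
u: no successors, so □□p holds vacuously. ✓
— 2 worlds.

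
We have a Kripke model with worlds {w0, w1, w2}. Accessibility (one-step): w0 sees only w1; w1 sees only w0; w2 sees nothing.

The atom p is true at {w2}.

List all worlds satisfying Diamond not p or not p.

{w0, w1}

w0: Diamond not p is T, not p is T. ✓
w1: Diamond not p is T, not p is T. ✓
w2: Diamond not p is F, not p is F. ✗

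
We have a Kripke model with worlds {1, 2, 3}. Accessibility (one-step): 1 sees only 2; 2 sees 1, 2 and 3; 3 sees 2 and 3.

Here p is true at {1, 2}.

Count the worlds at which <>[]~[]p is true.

2

1: successors {2}; []~[]p there: 2:F. ✗
2: successors {1, 2, 3}; []~[]p there: 1:T, 2:F, 3:T. ✓
3: successors {2, 3}; []~[]p there: 2:F, 3:T. ✓
Satisfying worlds: {2, 3}.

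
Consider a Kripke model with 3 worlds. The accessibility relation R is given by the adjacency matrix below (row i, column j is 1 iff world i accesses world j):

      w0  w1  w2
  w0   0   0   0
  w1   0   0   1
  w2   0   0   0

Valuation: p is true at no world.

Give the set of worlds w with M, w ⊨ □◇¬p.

{w0, w2}

w0: no successors, so □◇¬p holds vacuously. ✓
w1: successors {w2}; ◇¬p there: w2:F. ✗
w2: no successors, so □◇¬p holds vacuously. ✓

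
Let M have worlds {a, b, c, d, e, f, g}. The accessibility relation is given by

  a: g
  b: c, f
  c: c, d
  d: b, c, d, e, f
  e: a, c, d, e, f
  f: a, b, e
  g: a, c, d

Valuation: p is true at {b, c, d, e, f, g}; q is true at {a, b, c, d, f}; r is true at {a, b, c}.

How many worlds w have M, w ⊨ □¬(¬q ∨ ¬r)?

0

a: successors {g}; ¬(¬q ∨ ¬r) there: g:F. ✗
b: successors {c, f}; ¬(¬q ∨ ¬r) there: c:T, f:F. ✗
c: successors {c, d}; ¬(¬q ∨ ¬r) there: c:T, d:F. ✗
d: successors {b, c, d, e, f}; ¬(¬q ∨ ¬r) there: b:T, c:T, d:F, e:F, f:F. ✗
e: successors {a, c, d, e, f}; ¬(¬q ∨ ¬r) there: a:T, c:T, d:F, e:F, f:F. ✗
f: successors {a, b, e}; ¬(¬q ∨ ¬r) there: a:T, b:T, e:F. ✗
g: successors {a, c, d}; ¬(¬q ∨ ¬r) there: a:T, c:T, d:F. ✗
Satisfying worlds: ∅.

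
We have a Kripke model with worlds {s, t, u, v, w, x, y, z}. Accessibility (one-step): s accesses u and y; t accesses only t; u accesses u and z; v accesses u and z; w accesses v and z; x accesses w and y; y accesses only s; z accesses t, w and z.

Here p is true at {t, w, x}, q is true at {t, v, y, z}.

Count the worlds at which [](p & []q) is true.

s: successors {u, y}; p & []q there: u:F, y:F. ✗
t: successors {t}; p & []q there: t:T. ✓
u: successors {u, z}; p & []q there: u:F, z:F. ✗
v: successors {u, z}; p & []q there: u:F, z:F. ✗
w: successors {v, z}; p & []q there: v:F, z:F. ✗
x: successors {w, y}; p & []q there: w:T, y:F. ✗
y: successors {s}; p & []q there: s:F. ✗
z: successors {t, w, z}; p & []q there: t:T, w:T, z:F. ✗
Satisfying worlds: {t}.

1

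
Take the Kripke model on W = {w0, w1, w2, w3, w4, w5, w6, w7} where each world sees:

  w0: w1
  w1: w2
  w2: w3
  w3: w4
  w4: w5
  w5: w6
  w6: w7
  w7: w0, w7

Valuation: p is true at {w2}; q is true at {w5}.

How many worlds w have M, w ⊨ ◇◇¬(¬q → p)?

6

w0: successors {w1}; ◇¬(¬q → p) there: w1:F. ✗
w1: successors {w2}; ◇¬(¬q → p) there: w2:T. ✓
w2: successors {w3}; ◇¬(¬q → p) there: w3:T. ✓
w3: successors {w4}; ◇¬(¬q → p) there: w4:F. ✗
w4: successors {w5}; ◇¬(¬q → p) there: w5:T. ✓
w5: successors {w6}; ◇¬(¬q → p) there: w6:T. ✓
w6: successors {w7}; ◇¬(¬q → p) there: w7:T. ✓
w7: successors {w0, w7}; ◇¬(¬q → p) there: w0:T, w7:T. ✓
Satisfying worlds: {w1, w2, w4, w5, w6, w7}.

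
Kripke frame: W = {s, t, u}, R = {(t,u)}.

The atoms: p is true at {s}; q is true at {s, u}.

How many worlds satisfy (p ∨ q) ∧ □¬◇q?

s: p ∨ q is T, □¬◇q is T. ✓
t: p ∨ q is F, □¬◇q is T. ✗
u: p ∨ q is T, □¬◇q is T. ✓
Satisfying worlds: {s, u}.

2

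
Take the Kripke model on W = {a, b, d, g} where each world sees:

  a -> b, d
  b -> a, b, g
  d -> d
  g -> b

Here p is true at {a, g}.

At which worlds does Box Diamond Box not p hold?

{a, d, g}

a: successors {b, d}; Diamond Box not p there: b:T, d:T. ✓
b: successors {a, b, g}; Diamond Box not p there: a:T, b:T, g:F. ✗
d: successors {d}; Diamond Box not p there: d:T. ✓
g: successors {b}; Diamond Box not p there: b:T. ✓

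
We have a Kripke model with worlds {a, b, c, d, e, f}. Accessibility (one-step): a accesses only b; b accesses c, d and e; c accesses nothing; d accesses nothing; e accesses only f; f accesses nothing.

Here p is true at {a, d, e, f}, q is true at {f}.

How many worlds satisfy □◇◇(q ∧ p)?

a: successors {b}; ◇◇(q ∧ p) there: b:T. ✓
b: successors {c, d, e}; ◇◇(q ∧ p) there: c:F, d:F, e:F. ✗
c: no successors, so □◇◇(q ∧ p) holds vacuously. ✓
d: no successors, so □◇◇(q ∧ p) holds vacuously. ✓
e: successors {f}; ◇◇(q ∧ p) there: f:F. ✗
f: no successors, so □◇◇(q ∧ p) holds vacuously. ✓
Satisfying worlds: {a, c, d, f}.

4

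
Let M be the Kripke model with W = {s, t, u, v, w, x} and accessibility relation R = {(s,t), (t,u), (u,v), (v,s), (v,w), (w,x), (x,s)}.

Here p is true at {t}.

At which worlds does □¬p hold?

{t, u, v, w, x}

s: successors {t}; ¬p there: t:F. ✗
t: successors {u}; ¬p there: u:T. ✓
u: successors {v}; ¬p there: v:T. ✓
v: successors {s, w}; ¬p there: s:T, w:T. ✓
w: successors {x}; ¬p there: x:T. ✓
x: successors {s}; ¬p there: s:T. ✓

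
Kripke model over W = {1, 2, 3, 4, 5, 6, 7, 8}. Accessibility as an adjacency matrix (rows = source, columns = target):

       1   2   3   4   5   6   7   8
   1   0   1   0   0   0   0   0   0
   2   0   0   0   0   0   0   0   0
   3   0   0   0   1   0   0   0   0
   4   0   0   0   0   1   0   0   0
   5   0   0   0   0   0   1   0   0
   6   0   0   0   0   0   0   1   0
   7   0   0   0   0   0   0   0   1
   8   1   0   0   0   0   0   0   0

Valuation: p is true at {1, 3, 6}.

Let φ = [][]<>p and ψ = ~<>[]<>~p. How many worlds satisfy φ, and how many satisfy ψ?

For [][]<>p:
1: successors {2}; []<>p there: 2:T. ✓
2: no successors, so [][]<>p holds vacuously. ✓
3: successors {4}; []<>p there: 4:T. ✓
4: successors {5}; []<>p there: 5:F. ✗
5: successors {6}; []<>p there: 6:F. ✗
6: successors {7}; []<>p there: 7:T. ✓
7: successors {8}; []<>p there: 8:F. ✗
8: successors {1}; []<>p there: 1:F. ✗
— 4 worlds.
For ~<>[]<>~p:
1: <>[]<>~p is T. ✗
2: <>[]<>~p is F. ✓
3: <>[]<>~p is F. ✓
4: <>[]<>~p is T. ✗
5: <>[]<>~p is T. ✗
6: <>[]<>~p is F. ✓
7: <>[]<>~p is T. ✗
8: <>[]<>~p is F. ✓
— 4 worlds.

4 and 4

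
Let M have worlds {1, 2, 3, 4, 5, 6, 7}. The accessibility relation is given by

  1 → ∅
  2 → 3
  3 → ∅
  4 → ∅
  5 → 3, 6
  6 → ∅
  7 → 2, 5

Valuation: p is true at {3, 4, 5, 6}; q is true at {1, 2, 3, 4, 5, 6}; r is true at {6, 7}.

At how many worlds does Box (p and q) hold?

1: no successors, so Box (p and q) holds vacuously. ✓
2: successors {3}; p and q there: 3:T. ✓
3: no successors, so Box (p and q) holds vacuously. ✓
4: no successors, so Box (p and q) holds vacuously. ✓
5: successors {3, 6}; p and q there: 3:T, 6:T. ✓
6: no successors, so Box (p and q) holds vacuously. ✓
7: successors {2, 5}; p and q there: 2:F, 5:T. ✗
Satisfying worlds: {1, 2, 3, 4, 5, 6}.

6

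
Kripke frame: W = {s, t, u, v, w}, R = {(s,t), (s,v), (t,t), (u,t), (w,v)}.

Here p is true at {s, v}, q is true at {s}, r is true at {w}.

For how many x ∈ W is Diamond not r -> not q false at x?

s: Diamond not r is T, not q is F. ✗
t: Diamond not r is T, not q is T. ✓
u: Diamond not r is T, not q is T. ✓
v: Diamond not r is F, not q is T. ✓
w: Diamond not r is T, not q is T. ✓
Satisfying worlds: {t, u, v, w}.
So Diamond not r -> not q fails at the other 1 world.

1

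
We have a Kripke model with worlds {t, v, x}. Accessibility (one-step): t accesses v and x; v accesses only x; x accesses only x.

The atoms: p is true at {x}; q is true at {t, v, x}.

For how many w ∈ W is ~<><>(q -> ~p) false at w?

0

t: <><>(q -> ~p) is F. ✓
v: <><>(q -> ~p) is F. ✓
x: <><>(q -> ~p) is F. ✓
Satisfying worlds: {t, v, x}.
So ~<><>(q -> ~p) fails at the other 0 worlds.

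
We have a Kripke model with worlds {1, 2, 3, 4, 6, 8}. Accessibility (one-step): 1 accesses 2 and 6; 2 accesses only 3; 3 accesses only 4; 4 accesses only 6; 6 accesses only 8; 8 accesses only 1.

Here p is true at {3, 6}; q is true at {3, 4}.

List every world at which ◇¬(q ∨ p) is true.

1: successors {2, 6}; ¬(q ∨ p) there: 2:T, 6:F. ✓
2: successors {3}; ¬(q ∨ p) there: 3:F. ✗
3: successors {4}; ¬(q ∨ p) there: 4:F. ✗
4: successors {6}; ¬(q ∨ p) there: 6:F. ✗
6: successors {8}; ¬(q ∨ p) there: 8:T. ✓
8: successors {1}; ¬(q ∨ p) there: 1:T. ✓

{1, 6, 8}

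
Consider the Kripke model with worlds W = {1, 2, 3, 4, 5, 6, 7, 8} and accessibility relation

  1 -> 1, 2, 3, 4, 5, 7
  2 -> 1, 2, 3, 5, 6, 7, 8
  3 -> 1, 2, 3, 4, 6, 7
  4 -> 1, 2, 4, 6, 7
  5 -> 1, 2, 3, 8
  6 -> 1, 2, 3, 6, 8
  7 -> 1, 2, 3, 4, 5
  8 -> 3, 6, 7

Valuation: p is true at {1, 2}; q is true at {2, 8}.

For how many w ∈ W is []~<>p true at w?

1: successors {1, 2, 3, 4, 5, 7}; ~<>p there: 1:F, 2:F, 3:F, 4:F, 5:F, 7:F. ✗
2: successors {1, 2, 3, 5, 6, 7, 8}; ~<>p there: 1:F, 2:F, 3:F, 5:F, 6:F, 7:F, 8:T. ✗
3: successors {1, 2, 3, 4, 6, 7}; ~<>p there: 1:F, 2:F, 3:F, 4:F, 6:F, 7:F. ✗
4: successors {1, 2, 4, 6, 7}; ~<>p there: 1:F, 2:F, 4:F, 6:F, 7:F. ✗
5: successors {1, 2, 3, 8}; ~<>p there: 1:F, 2:F, 3:F, 8:T. ✗
6: successors {1, 2, 3, 6, 8}; ~<>p there: 1:F, 2:F, 3:F, 6:F, 8:T. ✗
7: successors {1, 2, 3, 4, 5}; ~<>p there: 1:F, 2:F, 3:F, 4:F, 5:F. ✗
8: successors {3, 6, 7}; ~<>p there: 3:F, 6:F, 7:F. ✗
Satisfying worlds: ∅.

0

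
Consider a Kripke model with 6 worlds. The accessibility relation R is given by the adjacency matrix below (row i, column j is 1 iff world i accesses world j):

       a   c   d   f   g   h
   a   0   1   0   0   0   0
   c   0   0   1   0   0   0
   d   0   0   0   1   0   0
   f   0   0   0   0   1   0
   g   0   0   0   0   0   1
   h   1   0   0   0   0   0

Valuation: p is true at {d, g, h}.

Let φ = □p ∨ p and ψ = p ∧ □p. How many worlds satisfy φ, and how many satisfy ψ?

For □p ∨ p:
a: □p is F, p is F. ✗
c: □p is T, p is F. ✓
d: □p is F, p is T. ✓
f: □p is T, p is F. ✓
g: □p is T, p is T. ✓
h: □p is F, p is T. ✓
— 5 worlds.
For p ∧ □p:
a: p is F, □p is F. ✗
c: p is F, □p is T. ✗
d: p is T, □p is F. ✗
f: p is F, □p is T. ✗
g: p is T, □p is T. ✓
h: p is T, □p is F. ✗
— 1 world.

5 and 1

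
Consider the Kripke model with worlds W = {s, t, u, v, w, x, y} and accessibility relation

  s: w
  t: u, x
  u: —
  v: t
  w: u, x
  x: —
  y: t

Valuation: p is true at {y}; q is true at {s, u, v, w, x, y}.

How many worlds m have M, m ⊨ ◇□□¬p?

5

s: successors {w}; □□¬p there: w:T. ✓
t: successors {u, x}; □□¬p there: u:T, x:T. ✓
u: no successors, so ◇□□¬p fails. ✗
v: successors {t}; □□¬p there: t:T. ✓
w: successors {u, x}; □□¬p there: u:T, x:T. ✓
x: no successors, so ◇□□¬p fails. ✗
y: successors {t}; □□¬p there: t:T. ✓
Satisfying worlds: {s, t, v, w, y}.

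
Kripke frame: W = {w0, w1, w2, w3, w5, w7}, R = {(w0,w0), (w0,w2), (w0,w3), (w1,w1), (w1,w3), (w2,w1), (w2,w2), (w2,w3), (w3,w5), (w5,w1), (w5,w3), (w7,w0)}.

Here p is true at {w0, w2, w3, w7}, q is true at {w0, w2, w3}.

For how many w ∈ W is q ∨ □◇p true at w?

4

w0: q is T, □◇p is F. ✓
w1: q is F, □◇p is F. ✗
w2: q is T, □◇p is F. ✓
w3: q is T, □◇p is T. ✓
w5: q is F, □◇p is F. ✗
w7: q is F, □◇p is T. ✓
Satisfying worlds: {w0, w2, w3, w7}.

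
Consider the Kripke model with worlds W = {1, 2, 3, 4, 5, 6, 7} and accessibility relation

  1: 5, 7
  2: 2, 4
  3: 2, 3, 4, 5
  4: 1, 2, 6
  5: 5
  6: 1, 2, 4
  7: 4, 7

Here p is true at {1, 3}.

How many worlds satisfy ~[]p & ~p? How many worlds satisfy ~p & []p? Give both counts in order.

5 and 0

For ~[]p & ~p:
1: ~[]p is T, ~p is F. ✗
2: ~[]p is T, ~p is T. ✓
3: ~[]p is T, ~p is F. ✗
4: ~[]p is T, ~p is T. ✓
5: ~[]p is T, ~p is T. ✓
6: ~[]p is T, ~p is T. ✓
7: ~[]p is T, ~p is T. ✓
— 5 worlds.
For ~p & []p:
1: ~p is F, []p is F. ✗
2: ~p is T, []p is F. ✗
3: ~p is F, []p is F. ✗
4: ~p is T, []p is F. ✗
5: ~p is T, []p is F. ✗
6: ~p is T, []p is F. ✗
7: ~p is T, []p is F. ✗
— 0 worlds.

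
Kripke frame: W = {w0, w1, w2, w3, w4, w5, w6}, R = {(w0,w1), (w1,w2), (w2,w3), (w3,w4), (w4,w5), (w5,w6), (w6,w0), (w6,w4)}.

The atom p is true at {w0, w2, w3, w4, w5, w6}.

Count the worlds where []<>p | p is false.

0

w0: []<>p is T, p is T. ✓
w1: []<>p is T, p is F. ✓
w2: []<>p is T, p is T. ✓
w3: []<>p is T, p is T. ✓
w4: []<>p is T, p is T. ✓
w5: []<>p is T, p is T. ✓
w6: []<>p is F, p is T. ✓
Satisfying worlds: {w0, w1, w2, w3, w4, w5, w6}.
So []<>p | p fails at the other 0 worlds.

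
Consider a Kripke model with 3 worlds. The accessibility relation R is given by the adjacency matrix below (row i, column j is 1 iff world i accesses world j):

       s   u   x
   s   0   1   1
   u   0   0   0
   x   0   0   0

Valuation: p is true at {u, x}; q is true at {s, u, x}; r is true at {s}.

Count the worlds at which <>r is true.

s: successors {u, x}; r there: u:F, x:F. ✗
u: no successors, so <>r fails. ✗
x: no successors, so <>r fails. ✗
Satisfying worlds: ∅.

0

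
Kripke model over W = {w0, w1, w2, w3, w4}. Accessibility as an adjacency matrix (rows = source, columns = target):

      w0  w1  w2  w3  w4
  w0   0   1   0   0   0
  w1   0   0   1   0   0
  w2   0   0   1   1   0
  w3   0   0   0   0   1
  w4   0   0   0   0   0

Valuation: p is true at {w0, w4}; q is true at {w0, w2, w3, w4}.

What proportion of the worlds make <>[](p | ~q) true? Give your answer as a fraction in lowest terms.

w0: successors {w1}; [](p | ~q) there: w1:F. ✗
w1: successors {w2}; [](p | ~q) there: w2:F. ✗
w2: successors {w2, w3}; [](p | ~q) there: w2:F, w3:T. ✓
w3: successors {w4}; [](p | ~q) there: w4:T. ✓
w4: no successors, so <>[](p | ~q) fails. ✗
That's 2 of 5 worlds, so 2/5.

2/5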